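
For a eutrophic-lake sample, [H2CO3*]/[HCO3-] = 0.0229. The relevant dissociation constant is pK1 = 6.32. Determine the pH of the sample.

From K1 = [H⁺][HCO3-]/[H2CO3*]:  pH = pK1 − log₁₀([H2CO3*]/[HCO3-])
log₁₀(0.0229) = -1.640
pH = 6.32 − (-1.640) = 7.96

pH = 7.96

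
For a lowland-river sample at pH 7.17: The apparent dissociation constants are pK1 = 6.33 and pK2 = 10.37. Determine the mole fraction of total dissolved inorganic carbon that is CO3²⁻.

α₂ = 0.000551

α₂ = 1 / (1 + [H⁺]/K2 + [H⁺]²/(K1K2)) = 1 / (1 + 10^+3.20 + 10^+2.36)
   = 1 / (1 + 1584.9 + 229.09) = 1/1815.0 = 0.0005510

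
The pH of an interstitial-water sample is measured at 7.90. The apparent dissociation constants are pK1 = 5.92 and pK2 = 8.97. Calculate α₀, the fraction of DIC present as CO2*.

α₀ = 1 / (1 + K1/[H⁺] + K1K2/[H⁺]²) = 1 / (1 + 10^+1.98 + 10^+0.91)
   = 1 / (1 + 95.499 + 8.1283) = 1/104.63 = 0.009558

α₀ = 0.00956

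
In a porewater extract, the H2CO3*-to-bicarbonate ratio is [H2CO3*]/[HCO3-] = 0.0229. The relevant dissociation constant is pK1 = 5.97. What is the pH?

From K1 = [H⁺][HCO3-]/[H2CO3*]:  pH = pK1 − log₁₀([H2CO3*]/[HCO3-])
log₁₀(0.0229) = -1.640
pH = 5.97 − (-1.640) = 7.61

pH = 7.61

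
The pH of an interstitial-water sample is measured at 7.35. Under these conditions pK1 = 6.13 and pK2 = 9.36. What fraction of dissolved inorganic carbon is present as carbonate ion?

α₂ = 0.00913

α₂ = 1 / (1 + [H⁺]/K2 + [H⁺]²/(K1K2)) = 1 / (1 + 10^+2.01 + 10^+0.79)
   = 1 / (1 + 102.33 + 6.1660) = 1/109.50 = 0.009133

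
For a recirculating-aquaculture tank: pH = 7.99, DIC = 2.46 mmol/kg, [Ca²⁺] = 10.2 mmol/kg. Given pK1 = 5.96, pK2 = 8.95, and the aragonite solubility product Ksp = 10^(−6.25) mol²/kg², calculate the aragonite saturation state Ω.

Ω = 4.37

α₂ = 1 / (1 + [H⁺]/K2 + [H⁺]²/(K1K2)) = 1 / (1 + 10^+0.96 + 10^-1.07)
   = 1 / (1 + 9.1201 + 0.085114) = 1/10.205 = 0.09799
[CO3²⁻] = α₂ × DIC = 0.09799 × 2.46 = 0.2411 mmol/kg
Ksp = 10^(−6.25) = 5.623×10^-7
Ω = [Ca²⁺][CO3²⁻]/Ksp = (10.2×10^-3)(2.411×10^-4) / 5.623×10^-7 = 4.37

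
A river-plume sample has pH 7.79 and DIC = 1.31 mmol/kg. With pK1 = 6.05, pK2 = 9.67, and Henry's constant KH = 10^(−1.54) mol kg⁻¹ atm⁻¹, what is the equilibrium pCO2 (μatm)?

pCO2 = 801 μatm

α₀ = 1 / (1 + K1/[H⁺] + K1K2/[H⁺]²) = 1 / (1 + 10^+1.74 + 10^-0.14)
   = 1 / (1 + 54.954 + 0.72444) = 1/56.679 = 0.01764
[CO2*] = α₀ × DIC = 0.01764 × 1.31 = 0.02311 mmol/kg
pCO2 = [CO2*]/KH = 2.311×10^-5 / 2.884×10^-2 = 801 μatm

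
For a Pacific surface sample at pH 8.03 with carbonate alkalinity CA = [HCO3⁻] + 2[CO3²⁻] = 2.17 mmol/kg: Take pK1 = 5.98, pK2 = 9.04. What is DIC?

CA = [HCO3⁻] + 2[CO3²⁻] = (α₁ + 2α₂)·DIC
At pH 8.03: [H⁺]/K1 = 10^-2.05 = 0.0089125, K2/[H⁺] = 10^-1.01 = 0.097724
α₁ = 1/(1 + 0.0089125 + 0.097724) = 1/1.1066 = 0.9036; α₂ = α₁·K2/[H⁺] = 0.08831
α₁ + 2α₂ = 1.0803
DIC = CA / (α₁ + 2α₂) = 2.17 / 1.0803 = 2.01 mmol/kg

DIC = 2.01 mmol/kg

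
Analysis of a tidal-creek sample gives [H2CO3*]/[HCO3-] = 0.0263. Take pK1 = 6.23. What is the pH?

pH = 7.81

From K1 = [H⁺][HCO3-]/[H2CO3*]:  pH = pK1 − log₁₀([H2CO3*]/[HCO3-])
log₁₀(0.0263) = -1.580
pH = 6.23 − (-1.580) = 7.81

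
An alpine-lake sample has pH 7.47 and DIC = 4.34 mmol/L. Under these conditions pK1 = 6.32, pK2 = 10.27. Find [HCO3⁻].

α₁ = 1 / (1 + [H⁺]/K1 + K2/[H⁺]) = 1 / (1 + 10^-1.15 + 10^-2.80)
   = 1 / (1 + 0.070795 + 0.0015849) = 1/1.0724 = 0.9325
[HCO3⁻] = α₁ × DIC = 0.9325 × 4.34 = 4.05 mmol/L

[HCO3⁻] = 4.05 mmol/L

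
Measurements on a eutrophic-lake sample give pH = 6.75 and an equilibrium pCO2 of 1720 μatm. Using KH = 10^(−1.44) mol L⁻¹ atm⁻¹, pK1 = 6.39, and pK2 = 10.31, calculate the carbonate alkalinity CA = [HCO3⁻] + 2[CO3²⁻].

CA = 0.143 mmol/L

[CO2*] = KH · pCO2 = 10^(−1.44) × 1720×10^-6 = 6.245×10^-5 mol/L
α₀ = 1/(1 + K1/[H⁺] + K1K2/[H⁺]²) = 1/(1 + 10^+0.36 + 10^-3.20) = 0.3038
DIC = [CO2*]/α₀ = 6.245×10^-5 / 0.3038 = 0.2056 mmol/L
CA = (α₁ + 2α₂)·DIC = (0.6960 + 2×0.0001917) × 0.2056 = 0.143 mmol/L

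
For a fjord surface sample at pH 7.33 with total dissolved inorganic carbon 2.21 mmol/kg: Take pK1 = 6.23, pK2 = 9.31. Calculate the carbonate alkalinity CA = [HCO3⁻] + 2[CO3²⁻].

CA = [HCO3⁻] + 2[CO3²⁻] = (α₁ + 2α₂)·DIC
At pH 7.33: [H⁺]/K1 = 10^-1.10 = 0.079433, K2/[H⁺] = 10^-1.98 = 0.010471
α₁ = 1/(1 + 0.079433 + 0.010471) = 1/1.0899 = 0.9175; α₂ = α₁·K2/[H⁺] = 0.009608
α₁ + 2α₂ = 0.9367
CA = 0.9367 × 2.21 = 2.07 mmol/kg

CA = 2.07 mmol/kg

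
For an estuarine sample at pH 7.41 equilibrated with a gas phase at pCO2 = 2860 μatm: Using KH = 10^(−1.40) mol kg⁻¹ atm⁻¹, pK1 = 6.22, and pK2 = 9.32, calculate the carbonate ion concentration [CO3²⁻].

[CO2*] = KH · pCO2 = 10^(−1.40) × 2860×10^-6 = 1.139×10^-4 mol/kg
α₀ = 1/(1 + K1/[H⁺] + K1K2/[H⁺]²) = 1/(1 + 10^+1.19 + 10^-0.72) = 0.05996
DIC = [CO2*]/α₀ = 1.139×10^-4 / 0.05996 = 1.899 mmol/kg
[CO3²⁻] = α₂·DIC; α₂ = 0.01142, so [CO3²⁻] = 0.01142 × 1.899 = 0.0217 mmol/kg

[CO3²⁻] = 0.0217 mmol/kg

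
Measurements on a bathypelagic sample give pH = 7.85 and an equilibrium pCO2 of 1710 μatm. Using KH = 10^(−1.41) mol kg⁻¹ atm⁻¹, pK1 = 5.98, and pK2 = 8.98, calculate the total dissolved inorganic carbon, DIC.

DIC = 5.36 mmol/kg

[CO2*] = KH · pCO2 = 10^(−1.41) × 1710×10^-6 = 6.653×10^-5 mol/kg
α₀ = 1/(1 + K1/[H⁺] + K1K2/[H⁺]²) = 1/(1 + 10^+1.87 + 10^+0.74) = 0.01240
DIC = [CO2*]/α₀ = 6.653×10^-5 / 0.01240 = 5.36 mmol/kg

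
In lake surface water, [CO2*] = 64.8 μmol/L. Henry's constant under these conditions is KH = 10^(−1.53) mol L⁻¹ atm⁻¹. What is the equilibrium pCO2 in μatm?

pCO2 = 2200 μatm

KH = 10^(−1.53) = 2.951×10^-2 mol L⁻¹ atm⁻¹
pCO2 = [CO2*]/KH = 64.8×10^-6 / 2.951×10^-2 = 2.20×10^-3 atm = 2200 μatm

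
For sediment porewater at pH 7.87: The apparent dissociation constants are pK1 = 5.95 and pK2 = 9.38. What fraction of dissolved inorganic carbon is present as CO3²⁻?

α₂ = 1 / (1 + [H⁺]/K2 + [H⁺]²/(K1K2)) = 1 / (1 + 10^+1.51 + 10^-0.41)
   = 1 / (1 + 32.359 + 0.38905) = 1/33.748 = 0.02963

α₂ = 0.0296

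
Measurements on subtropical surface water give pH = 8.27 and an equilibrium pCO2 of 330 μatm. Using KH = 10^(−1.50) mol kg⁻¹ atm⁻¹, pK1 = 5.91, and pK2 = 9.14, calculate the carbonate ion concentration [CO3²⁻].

[CO3²⁻] = 0.322 mmol/kg

[CO2*] = KH · pCO2 = 10^(−1.50) × 330×10^-6 = 1.044×10^-5 mol/kg
α₀ = 1/(1 + K1/[H⁺] + K1K2/[H⁺]²) = 1/(1 + 10^+2.36 + 10^+1.49) = 0.003832
DIC = [CO2*]/α₀ = 1.044×10^-5 / 0.003832 = 2.724 mmol/kg
[CO3²⁻] = α₂·DIC; α₂ = 0.1184, so [CO3²⁻] = 0.1184 × 2.724 = 0.322 mmol/kg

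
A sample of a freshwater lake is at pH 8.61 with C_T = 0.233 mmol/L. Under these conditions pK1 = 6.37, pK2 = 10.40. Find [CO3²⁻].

α₂ = 1 / (1 + [H⁺]/K2 + [H⁺]²/(K1K2)) = 1 / (1 + 10^+1.79 + 10^-0.45)
   = 1 / (1 + 61.660 + 0.35481) = 1/63.014 = 0.01587
[CO3²⁻] = α₂ × DIC = 0.01587 × 0.233 = 0.00370 mmol/L = 3.70 μmol/L

[CO3²⁻] = 3.70 μmol/L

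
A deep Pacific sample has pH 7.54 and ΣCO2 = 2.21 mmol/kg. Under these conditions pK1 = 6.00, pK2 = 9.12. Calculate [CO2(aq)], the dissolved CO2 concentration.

[CO2*] = 0.0604 mmol/kg

α₀ = 1 / (1 + K1/[H⁺] + K1K2/[H⁺]²) = 1 / (1 + 10^+1.54 + 10^-0.04)
   = 1 / (1 + 34.674 + 0.91201) = 1/36.586 = 0.02733
[CO2*] = α₀ × DIC = 0.02733 × 2.21 = 0.0604 mmol/kg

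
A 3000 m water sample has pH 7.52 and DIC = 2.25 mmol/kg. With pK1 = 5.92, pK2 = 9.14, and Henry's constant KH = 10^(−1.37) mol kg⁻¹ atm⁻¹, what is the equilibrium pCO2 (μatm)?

pCO2 = 1260 μatm

α₀ = 1 / (1 + K1/[H⁺] + K1K2/[H⁺]²) = 1 / (1 + 10^+1.60 + 10^-0.02)
   = 1 / (1 + 39.811 + 0.95499) = 1/41.766 = 0.02394
[CO2*] = α₀ × DIC = 0.02394 × 2.25 = 0.05387 mmol/kg
pCO2 = [CO2*]/KH = 5.387×10^-5 / 4.266×10^-2 = 1260 μatm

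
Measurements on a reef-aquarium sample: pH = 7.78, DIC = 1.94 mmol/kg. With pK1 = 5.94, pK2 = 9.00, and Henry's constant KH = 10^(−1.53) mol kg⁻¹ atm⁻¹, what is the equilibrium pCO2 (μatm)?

pCO2 = 884 μatm

α₀ = 1 / (1 + K1/[H⁺] + K1K2/[H⁺]²) = 1 / (1 + 10^+1.84 + 10^+0.62)
   = 1 / (1 + 69.183 + 4.1687) = 1/74.352 = 0.01345
[CO2*] = α₀ × DIC = 0.01345 × 1.94 = 0.02609 mmol/kg
pCO2 = [CO2*]/KH = 2.609×10^-5 / 2.951×10^-2 = 884 μatm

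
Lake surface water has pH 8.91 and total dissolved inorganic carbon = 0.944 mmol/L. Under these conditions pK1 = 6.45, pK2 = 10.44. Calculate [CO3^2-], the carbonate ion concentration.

α₂ = 1 / (1 + [H⁺]/K2 + [H⁺]²/(K1K2)) = 1 / (1 + 10^+1.53 + 10^-0.93)
   = 1 / (1 + 33.884 + 0.11749) = 1/35.002 = 0.02857
[CO3²⁻] = α₂ × DIC = 0.02857 × 0.944 = 0.0270 mmol/L

[CO3²⁻] = 0.0270 mmol/L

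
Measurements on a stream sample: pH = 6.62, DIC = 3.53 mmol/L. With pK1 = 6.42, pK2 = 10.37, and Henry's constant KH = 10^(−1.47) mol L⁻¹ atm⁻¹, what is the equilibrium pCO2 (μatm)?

pCO2 = 4.03×10^4 μatm

α₀ = 1 / (1 + K1/[H⁺] + K1K2/[H⁺]²) = 1 / (1 + 10^+0.20 + 10^-3.55)
   = 1 / (1 + 1.5849 + 0.00028184) = 1/2.5852 = 0.3868
[CO2*] = α₀ × DIC = 0.3868 × 3.53 = 1.365 mmol/L
pCO2 = [CO2*]/KH = 1.365×10^-3 / 3.388×10^-2 = 4.03×10^4 μatm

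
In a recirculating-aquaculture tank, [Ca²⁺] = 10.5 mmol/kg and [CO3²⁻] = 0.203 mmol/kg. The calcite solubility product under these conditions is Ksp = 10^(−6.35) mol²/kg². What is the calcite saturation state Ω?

Ω = 4.77

Ksp = 10^(−6.35) = 4.467×10^-7
Ω = [Ca²⁺][CO3²⁻]/Ksp = (10.5×10^-3)(0.203×10^-3) / 4.467×10^-7 = 4.77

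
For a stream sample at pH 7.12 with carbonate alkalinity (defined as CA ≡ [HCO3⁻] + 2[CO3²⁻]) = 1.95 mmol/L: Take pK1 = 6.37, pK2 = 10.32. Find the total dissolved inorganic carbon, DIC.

DIC = 2.30 mmol/L

CA = [HCO3⁻] + 2[CO3²⁻] = (α₁ + 2α₂)·DIC
At pH 7.12: [H⁺]/K1 = 10^-0.75 = 0.17783, K2/[H⁺] = 10^-3.20 = 0.00063096
α₁ = 1/(1 + 0.17783 + 0.00063096) = 1/1.1785 = 0.8486; α₂ = α₁·K2/[H⁺] = 0.0005354
α₁ + 2α₂ = 0.8496
DIC = CA / (α₁ + 2α₂) = 1.95 / 0.8496 = 2.30 mmol/L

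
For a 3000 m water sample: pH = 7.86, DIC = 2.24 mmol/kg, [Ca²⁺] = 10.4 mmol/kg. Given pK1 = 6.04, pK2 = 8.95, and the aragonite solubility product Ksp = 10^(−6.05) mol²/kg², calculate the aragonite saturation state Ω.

Ω = 1.94

α₂ = 1 / (1 + [H⁺]/K2 + [H⁺]²/(K1K2)) = 1 / (1 + 10^+1.09 + 10^-0.73)
   = 1 / (1 + 12.303 + 0.18621) = 1/13.489 = 0.07414
[CO3²⁻] = α₂ × DIC = 0.07414 × 2.24 = 0.1661 mmol/kg
Ksp = 10^(−6.05) = 8.913×10^-7
Ω = [Ca²⁺][CO3²⁻]/Ksp = (10.4×10^-3)(1.661×10^-4) / 8.913×10^-7 = 1.94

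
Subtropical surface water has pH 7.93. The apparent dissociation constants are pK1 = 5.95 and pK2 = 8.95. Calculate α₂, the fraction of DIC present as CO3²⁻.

α₂ = 1 / (1 + [H⁺]/K2 + [H⁺]²/(K1K2)) = 1 / (1 + 10^+1.02 + 10^-0.96)
   = 1 / (1 + 10.471 + 0.10965) = 1/11.581 = 0.08635

α₂ = 0.0863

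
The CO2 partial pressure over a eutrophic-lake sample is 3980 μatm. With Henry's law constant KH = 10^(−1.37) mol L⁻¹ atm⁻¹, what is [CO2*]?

KH = 10^(−1.37) = 4.266×10^-2 mol L⁻¹ atm⁻¹
[CO2*] = KH · pCO2 = 4.266×10^-2 × 3980×10^-6 atm = 1.70×10^-4 mol/L

[CO2*] = 170 μmol/L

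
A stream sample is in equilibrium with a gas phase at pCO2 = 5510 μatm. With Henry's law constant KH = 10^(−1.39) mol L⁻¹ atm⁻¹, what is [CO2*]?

KH = 10^(−1.39) = 4.074×10^-2 mol L⁻¹ atm⁻¹
[CO2*] = KH · pCO2 = 4.074×10^-2 × 5510×10^-6 atm = 2.24×10^-4 mol/L

[CO2*] = 224 μmol/L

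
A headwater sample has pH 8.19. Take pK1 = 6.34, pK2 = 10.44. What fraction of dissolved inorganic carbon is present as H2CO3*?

α₀ = 1 / (1 + K1/[H⁺] + K1K2/[H⁺]²) = 1 / (1 + 10^+1.85 + 10^-0.40)
   = 1 / (1 + 70.795 + 0.39811) = 1/72.193 = 0.01385

α₀ = 0.0139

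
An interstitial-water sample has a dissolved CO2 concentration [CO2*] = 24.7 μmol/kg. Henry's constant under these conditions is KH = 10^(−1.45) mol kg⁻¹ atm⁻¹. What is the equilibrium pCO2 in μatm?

pCO2 = 696 μatm

KH = 10^(−1.45) = 3.548×10^-2 mol kg⁻¹ atm⁻¹
pCO2 = [CO2*]/KH = 24.7×10^-6 / 3.548×10^-2 = 6.96×10^-4 atm = 696 μatm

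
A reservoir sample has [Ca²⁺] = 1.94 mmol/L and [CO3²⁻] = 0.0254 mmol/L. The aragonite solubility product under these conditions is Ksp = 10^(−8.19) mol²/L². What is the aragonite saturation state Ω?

Ksp = 10^(−8.19) = 6.457×10^-9
Ω = [Ca²⁺][CO3²⁻]/Ksp = (1.94×10^-3)(0.0254×10^-3) / 6.457×10^-9 = 7.63

Ω = 7.63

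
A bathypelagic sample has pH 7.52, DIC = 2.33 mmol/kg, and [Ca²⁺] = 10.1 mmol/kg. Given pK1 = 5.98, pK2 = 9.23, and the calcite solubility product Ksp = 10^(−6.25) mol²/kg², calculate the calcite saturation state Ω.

α₂ = 1 / (1 + [H⁺]/K2 + [H⁺]²/(K1K2)) = 1 / (1 + 10^+1.71 + 10^+0.17)
   = 1 / (1 + 51.286 + 1.4791) = 1/53.765 = 0.01860
[CO3²⁻] = α₂ × DIC = 0.01860 × 2.33 = 0.04334 mmol/kg
Ksp = 10^(−6.25) = 5.623×10^-7
Ω = [Ca²⁺][CO3²⁻]/Ksp = (10.1×10^-3)(4.334×10^-5) / 5.623×10^-7 = 0.778

Ω = 0.778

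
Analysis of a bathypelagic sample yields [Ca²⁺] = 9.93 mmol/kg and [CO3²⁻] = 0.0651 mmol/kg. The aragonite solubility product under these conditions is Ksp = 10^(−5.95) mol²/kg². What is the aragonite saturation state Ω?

Ω = 0.576

Ksp = 10^(−5.95) = 1.122×10^-6
Ω = [Ca²⁺][CO3²⁻]/Ksp = (9.93×10^-3)(0.0651×10^-3) / 1.122×10^-6 = 0.576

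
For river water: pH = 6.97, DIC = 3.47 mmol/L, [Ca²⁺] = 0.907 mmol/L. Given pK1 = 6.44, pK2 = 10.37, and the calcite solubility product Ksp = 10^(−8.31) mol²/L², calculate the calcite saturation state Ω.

Ω = 0.197

α₂ = 1 / (1 + [H⁺]/K2 + [H⁺]²/(K1K2)) = 1 / (1 + 10^+3.40 + 10^+2.87)
   = 1 / (1 + 2511.9 + 741.31) = 1/3254.2 = 0.0003073
[CO3²⁻] = α₂ × DIC = 0.0003073 × 3.47 = 0.001066 mmol/L = 1.066 μmol/L
Ksp = 10^(−8.31) = 4.898×10^-9
Ω = [Ca²⁺][CO3²⁻]/Ksp = (0.907×10^-3)(1.066×10^-6) / 4.898×10^-9 = 0.197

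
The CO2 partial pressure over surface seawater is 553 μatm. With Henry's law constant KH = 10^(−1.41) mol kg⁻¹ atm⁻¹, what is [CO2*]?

[CO2*] = 21.5 μmol/kg

KH = 10^(−1.41) = 3.890×10^-2 mol kg⁻¹ atm⁻¹
[CO2*] = KH · pCO2 = 3.890×10^-2 × 553×10^-6 atm = 2.15×10^-5 mol/kg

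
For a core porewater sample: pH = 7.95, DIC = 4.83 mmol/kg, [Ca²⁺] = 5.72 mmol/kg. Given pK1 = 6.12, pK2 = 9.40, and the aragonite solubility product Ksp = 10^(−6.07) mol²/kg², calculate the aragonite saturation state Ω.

α₂ = 1 / (1 + [H⁺]/K2 + [H⁺]²/(K1K2)) = 1 / (1 + 10^+1.45 + 10^-0.38)
   = 1 / (1 + 28.184 + 0.41687) = 1/29.601 = 0.03378
[CO3²⁻] = α₂ × DIC = 0.03378 × 4.83 = 0.1632 mmol/kg
Ksp = 10^(−6.07) = 8.511×10^-7
Ω = [Ca²⁺][CO3²⁻]/Ksp = (5.72×10^-3)(1.632×10^-4) / 8.511×10^-7 = 1.10

Ω = 1.10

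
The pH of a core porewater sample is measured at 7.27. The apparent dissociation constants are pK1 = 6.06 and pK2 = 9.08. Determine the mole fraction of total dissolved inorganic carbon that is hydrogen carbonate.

α₁ = 1 / (1 + [H⁺]/K1 + K2/[H⁺]) = 1 / (1 + 10^-1.21 + 10^-1.81)
   = 1 / (1 + 0.061660 + 0.015488) = 1/1.0771 = 0.9284

α₁ = 0.928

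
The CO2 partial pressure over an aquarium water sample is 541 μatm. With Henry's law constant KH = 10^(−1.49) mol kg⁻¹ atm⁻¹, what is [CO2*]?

KH = 10^(−1.49) = 3.236×10^-2 mol kg⁻¹ atm⁻¹
[CO2*] = KH · pCO2 = 3.236×10^-2 × 541×10^-6 atm = 1.75×10^-5 mol/kg

[CO2*] = 17.5 μmol/kg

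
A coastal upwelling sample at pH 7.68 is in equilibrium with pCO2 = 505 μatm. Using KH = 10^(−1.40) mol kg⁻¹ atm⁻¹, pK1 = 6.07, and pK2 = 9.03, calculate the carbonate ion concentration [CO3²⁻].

[CO2*] = KH · pCO2 = 10^(−1.40) × 505×10^-6 = 2.010×10^-5 mol/kg
α₀ = 1/(1 + K1/[H⁺] + K1K2/[H⁺]²) = 1/(1 + 10^+1.61 + 10^+0.26) = 0.02296
DIC = [CO2*]/α₀ = 2.010×10^-5 / 0.02296 = 0.8757 mmol/kg
[CO3²⁻] = α₂·DIC; α₂ = 0.04178, so [CO3²⁻] = 0.04178 × 0.8757 = 0.0366 mmol/kg

[CO3²⁻] = 0.0366 mmol/kg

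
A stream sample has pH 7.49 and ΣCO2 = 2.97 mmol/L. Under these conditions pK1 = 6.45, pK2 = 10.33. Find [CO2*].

α₀ = 1 / (1 + K1/[H⁺] + K1K2/[H⁺]²) = 1 / (1 + 10^+1.04 + 10^-1.80)
   = 1 / (1 + 10.965 + 0.015849) = 1/11.981 = 0.08347
[CO2*] = α₀ × DIC = 0.08347 × 2.97 = 0.248 mmol/L

[CO2*] = 0.248 mmol/L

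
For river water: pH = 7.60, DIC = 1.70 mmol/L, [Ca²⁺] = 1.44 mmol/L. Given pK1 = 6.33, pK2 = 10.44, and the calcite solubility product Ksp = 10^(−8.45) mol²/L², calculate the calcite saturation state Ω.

α₂ = 1 / (1 + [H⁺]/K2 + [H⁺]²/(K1K2)) = 1 / (1 + 10^+2.84 + 10^+1.57)
   = 1 / (1 + 691.83 + 37.154) = 1/729.98 = 0.001370
[CO3²⁻] = α₂ × DIC = 0.001370 × 1.70 = 0.002329 mmol/L = 2.329 μmol/L
Ksp = 10^(−8.45) = 3.548×10^-9
Ω = [Ca²⁺][CO3²⁻]/Ksp = (1.44×10^-3)(2.329×10^-6) / 3.548×10^-9 = 0.945

Ω = 0.945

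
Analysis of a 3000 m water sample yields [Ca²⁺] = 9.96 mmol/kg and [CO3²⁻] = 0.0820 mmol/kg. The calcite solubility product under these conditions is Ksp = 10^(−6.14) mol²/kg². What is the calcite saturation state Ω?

Ksp = 10^(−6.14) = 7.244×10^-7
Ω = [Ca²⁺][CO3²⁻]/Ksp = (9.96×10^-3)(0.0820×10^-3) / 7.244×10^-7 = 1.13

Ω = 1.13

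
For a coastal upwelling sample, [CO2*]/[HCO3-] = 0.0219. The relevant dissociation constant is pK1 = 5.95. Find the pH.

From K1 = [H⁺][HCO3-]/[CO2*]:  pH = pK1 − log₁₀([CO2*]/[HCO3-])
log₁₀(0.0219) = -1.660
pH = 5.95 − (-1.660) = 7.61

pH = 7.61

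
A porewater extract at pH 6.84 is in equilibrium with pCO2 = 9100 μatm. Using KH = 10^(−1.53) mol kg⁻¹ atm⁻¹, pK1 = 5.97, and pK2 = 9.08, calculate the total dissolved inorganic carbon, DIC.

DIC = 2.27 mmol/kg

[CO2*] = KH · pCO2 = 10^(−1.53) × 9100×10^-6 = 2.686×10^-4 mol/kg
α₀ = 1/(1 + K1/[H⁺] + K1K2/[H⁺]²) = 1/(1 + 10^+0.87 + 10^-1.37) = 0.1183
DIC = [CO2*]/α₀ = 2.686×10^-4 / 0.1183 = 2.27 mmol/kg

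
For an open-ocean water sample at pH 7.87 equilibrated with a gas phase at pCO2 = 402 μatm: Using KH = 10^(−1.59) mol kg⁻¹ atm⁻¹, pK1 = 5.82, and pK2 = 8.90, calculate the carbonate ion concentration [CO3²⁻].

[CO2*] = KH · pCO2 = 10^(−1.59) × 402×10^-6 = 1.033×10^-5 mol/kg
α₀ = 1/(1 + K1/[H⁺] + K1K2/[H⁺]²) = 1/(1 + 10^+2.05 + 10^+1.02) = 0.008086
DIC = [CO2*]/α₀ = 1.033×10^-5 / 0.008086 = 1.278 mmol/kg
[CO3²⁻] = α₂·DIC; α₂ = 0.08467, so [CO3²⁻] = 0.08467 × 1.278 = 0.108 mmol/kg

[CO3²⁻] = 0.108 mmol/kg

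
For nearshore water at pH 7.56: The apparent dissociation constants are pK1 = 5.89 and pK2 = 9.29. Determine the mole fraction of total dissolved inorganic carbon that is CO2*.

α₀ = 1 / (1 + K1/[H⁺] + K1K2/[H⁺]²) = 1 / (1 + 10^+1.67 + 10^-0.06)
   = 1 / (1 + 46.774 + 0.87096) = 1/48.644 = 0.02056

α₀ = 0.0206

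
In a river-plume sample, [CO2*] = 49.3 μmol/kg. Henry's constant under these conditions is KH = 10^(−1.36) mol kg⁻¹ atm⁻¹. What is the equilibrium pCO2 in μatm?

KH = 10^(−1.36) = 4.365×10^-2 mol kg⁻¹ atm⁻¹
pCO2 = [CO2*]/KH = 49.3×10^-6 / 4.365×10^-2 = 1.13×10^-3 atm = 1130 μatm

pCO2 = 1130 μatm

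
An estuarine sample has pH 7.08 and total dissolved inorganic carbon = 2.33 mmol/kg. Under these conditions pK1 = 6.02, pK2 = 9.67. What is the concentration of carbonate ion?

[CO3²⁻] = 5.50 μmol/kg

α₂ = 1 / (1 + [H⁺]/K2 + [H⁺]²/(K1K2)) = 1 / (1 + 10^+2.59 + 10^+1.53)
   = 1 / (1 + 389.05 + 33.884) = 1/423.93 = 0.002359
[CO3²⁻] = α₂ × DIC = 0.002359 × 2.33 = 0.00550 mmol/kg = 5.50 μmol/kg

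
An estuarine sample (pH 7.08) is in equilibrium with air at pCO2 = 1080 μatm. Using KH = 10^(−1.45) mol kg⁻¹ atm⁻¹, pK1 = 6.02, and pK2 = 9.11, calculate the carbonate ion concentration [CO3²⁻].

[CO2*] = KH · pCO2 = 10^(−1.45) × 1080×10^-6 = 3.832×10^-5 mol/kg
α₀ = 1/(1 + K1/[H⁺] + K1K2/[H⁺]²) = 1/(1 + 10^+1.06 + 10^-0.97) = 0.07944
DIC = [CO2*]/α₀ = 3.832×10^-5 / 0.07944 = 0.4824 mmol/kg
[CO3²⁻] = α₂·DIC; α₂ = 0.008512, so [CO3²⁻] = 0.008512 × 0.4824 = 0.00411 mmol/kg = 4.11 μmol/kg

[CO3²⁻] = 4.11 μmol/kg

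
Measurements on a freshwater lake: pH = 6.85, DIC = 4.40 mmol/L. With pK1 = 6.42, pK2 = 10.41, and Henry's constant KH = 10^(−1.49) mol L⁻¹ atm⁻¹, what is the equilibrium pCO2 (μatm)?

α₀ = 1 / (1 + K1/[H⁺] + K1K2/[H⁺]²) = 1 / (1 + 10^+0.43 + 10^-3.13)
   = 1 / (1 + 2.6915 + 0.00074131) = 1/3.6923 = 0.2708
[CO2*] = α₀ × DIC = 0.2708 × 4.40 = 1.192 mmol/L
pCO2 = [CO2*]/KH = 1.192×10^-3 / 3.236×10^-2 = 3.68×10^4 μatm

pCO2 = 3.68×10^4 μatm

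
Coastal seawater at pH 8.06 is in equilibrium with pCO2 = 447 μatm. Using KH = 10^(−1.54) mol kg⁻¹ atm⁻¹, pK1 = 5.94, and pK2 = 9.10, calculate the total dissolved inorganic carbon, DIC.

[CO2*] = KH · pCO2 = 10^(−1.54) × 447×10^-6 = 1.289×10^-5 mol/kg
α₀ = 1/(1 + K1/[H⁺] + K1K2/[H⁺]²) = 1/(1 + 10^+2.12 + 10^+1.08) = 0.006904
DIC = [CO2*]/α₀ = 1.289×10^-5 / 0.006904 = 1.87 mmol/kg

DIC = 1.87 mmol/kg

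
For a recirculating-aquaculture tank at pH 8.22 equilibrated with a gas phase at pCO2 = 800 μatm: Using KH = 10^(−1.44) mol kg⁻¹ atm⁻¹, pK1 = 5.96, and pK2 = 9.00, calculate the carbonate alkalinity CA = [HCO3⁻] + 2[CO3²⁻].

[CO2*] = KH · pCO2 = 10^(−1.44) × 800×10^-6 = 2.905×10^-5 mol/kg
α₀ = 1/(1 + K1/[H⁺] + K1K2/[H⁺]²) = 1/(1 + 10^+2.26 + 10^+1.48) = 0.004691
DIC = [CO2*]/α₀ = 2.905×10^-5 / 0.004691 = 6.192 mmol/kg
CA = (α₁ + 2α₂)·DIC = (0.8536 + 2×0.1417) × 6.192 = 7.04 mmol/kg

CA = 7.04 mmol/kg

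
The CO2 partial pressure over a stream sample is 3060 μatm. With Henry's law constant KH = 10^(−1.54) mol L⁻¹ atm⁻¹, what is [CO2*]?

[CO2*] = 88.3 μmol/L

KH = 10^(−1.54) = 2.884×10^-2 mol L⁻¹ atm⁻¹
[CO2*] = KH · pCO2 = 2.884×10^-2 × 3060×10^-6 atm = 8.83×10^-5 mol/L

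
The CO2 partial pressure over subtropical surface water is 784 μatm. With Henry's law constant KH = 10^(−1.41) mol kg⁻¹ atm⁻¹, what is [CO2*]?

KH = 10^(−1.41) = 3.890×10^-2 mol kg⁻¹ atm⁻¹
[CO2*] = KH · pCO2 = 3.890×10^-2 × 784×10^-6 atm = 3.05×10^-5 mol/kg

[CO2*] = 30.5 μmol/kg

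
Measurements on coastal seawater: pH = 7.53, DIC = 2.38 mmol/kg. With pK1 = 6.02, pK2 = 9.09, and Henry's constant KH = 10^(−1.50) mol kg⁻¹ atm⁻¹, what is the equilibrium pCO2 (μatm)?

pCO2 = 2200 μatm

α₀ = 1 / (1 + K1/[H⁺] + K1K2/[H⁺]²) = 1 / (1 + 10^+1.51 + 10^-0.05)
   = 1 / (1 + 32.359 + 0.89125) = 1/34.251 = 0.02920
[CO2*] = α₀ × DIC = 0.02920 × 2.38 = 0.06949 mmol/kg
pCO2 = [CO2*]/KH = 6.949×10^-5 / 3.162×10^-2 = 2200 μatm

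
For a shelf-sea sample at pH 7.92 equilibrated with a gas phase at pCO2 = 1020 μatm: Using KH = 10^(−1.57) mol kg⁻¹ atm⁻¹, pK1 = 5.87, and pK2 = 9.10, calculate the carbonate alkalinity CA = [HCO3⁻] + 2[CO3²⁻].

CA = 3.49 mmol/kg

[CO2*] = KH · pCO2 = 10^(−1.57) × 1020×10^-6 = 2.745×10^-5 mol/kg
α₀ = 1/(1 + K1/[H⁺] + K1K2/[H⁺]²) = 1/(1 + 10^+2.05 + 10^+0.87) = 0.008291
DIC = [CO2*]/α₀ = 2.745×10^-5 / 0.008291 = 3.311 mmol/kg
CA = (α₁ + 2α₂)·DIC = (0.9302 + 2×0.06146) × 3.311 = 3.49 mmol/kg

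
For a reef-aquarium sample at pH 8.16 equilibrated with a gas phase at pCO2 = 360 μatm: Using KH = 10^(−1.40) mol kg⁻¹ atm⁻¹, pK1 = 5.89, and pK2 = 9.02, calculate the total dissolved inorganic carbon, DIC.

DIC = 3.05 mmol/kg

[CO2*] = KH · pCO2 = 10^(−1.40) × 360×10^-6 = 1.433×10^-5 mol/kg
α₀ = 1/(1 + K1/[H⁺] + K1K2/[H⁺]²) = 1/(1 + 10^+2.27 + 10^+1.41) = 0.004697
DIC = [CO2*]/α₀ = 1.433×10^-5 / 0.004697 = 3.05 mmol/kg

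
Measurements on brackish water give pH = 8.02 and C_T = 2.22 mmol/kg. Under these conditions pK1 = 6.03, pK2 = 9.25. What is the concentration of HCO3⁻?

[HCO3⁻] = 2.08 mmol/kg

α₁ = 1 / (1 + [H⁺]/K1 + K2/[H⁺]) = 1 / (1 + 10^-1.99 + 10^-1.23)
   = 1 / (1 + 0.010233 + 0.058884) = 1/1.0691 = 0.9354
[HCO3⁻] = α₁ × DIC = 0.9354 × 2.22 = 2.08 mmol/kg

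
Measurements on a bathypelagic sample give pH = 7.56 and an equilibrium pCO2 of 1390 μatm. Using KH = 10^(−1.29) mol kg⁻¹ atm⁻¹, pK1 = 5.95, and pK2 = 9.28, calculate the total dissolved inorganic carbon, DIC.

[CO2*] = KH · pCO2 = 10^(−1.29) × 1390×10^-6 = 7.129×10^-5 mol/kg
α₀ = 1/(1 + K1/[H⁺] + K1K2/[H⁺]²) = 1/(1 + 10^+1.61 + 10^-0.11) = 0.02352
DIC = [CO2*]/α₀ = 7.129×10^-5 / 0.02352 = 3.03 mmol/kg

DIC = 3.03 mmol/kg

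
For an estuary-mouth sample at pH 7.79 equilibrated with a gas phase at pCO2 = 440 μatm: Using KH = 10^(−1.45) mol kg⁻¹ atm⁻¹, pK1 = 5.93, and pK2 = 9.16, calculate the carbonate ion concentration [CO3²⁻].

[CO3²⁻] = 0.0482 mmol/kg

[CO2*] = KH · pCO2 = 10^(−1.45) × 440×10^-6 = 1.561×10^-5 mol/kg
α₀ = 1/(1 + K1/[H⁺] + K1K2/[H⁺]²) = 1/(1 + 10^+1.86 + 10^+0.49) = 0.01307
DIC = [CO2*]/α₀ = 1.561×10^-5 / 0.01307 = 1.195 mmol/kg
[CO3²⁻] = α₂·DIC; α₂ = 0.04038, so [CO3²⁻] = 0.04038 × 1.195 = 0.0482 mmol/kg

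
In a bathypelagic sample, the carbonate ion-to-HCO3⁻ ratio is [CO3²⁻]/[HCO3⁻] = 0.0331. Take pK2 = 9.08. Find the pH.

pH = 7.60

From K2 = [H⁺][CO3²⁻]/[HCO3⁻]:  pH = pK2 + log₁₀([CO3²⁻]/[HCO3⁻])
log₁₀(0.0331) = -1.480
pH = 9.08 + (-1.480) = 7.60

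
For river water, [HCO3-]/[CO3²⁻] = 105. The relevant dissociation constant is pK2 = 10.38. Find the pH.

From K2 = [H⁺][CO3²⁻]/[HCO3-]:  pH = pK2 − log₁₀([HCO3-]/[CO3²⁻])
log₁₀(105) = +2.021
pH = 10.38 − (+2.021) = 8.36

pH = 8.36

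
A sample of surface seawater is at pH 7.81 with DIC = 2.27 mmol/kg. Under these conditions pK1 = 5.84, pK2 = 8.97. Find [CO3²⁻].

[CO3²⁻] = 0.145 mmol/kg

α₂ = 1 / (1 + [H⁺]/K2 + [H⁺]²/(K1K2)) = 1 / (1 + 10^+1.16 + 10^-0.81)
   = 1 / (1 + 14.454 + 0.15488) = 1/15.609 = 0.06406
[CO3²⁻] = α₂ × DIC = 0.06406 × 2.27 = 0.145 mmol/kg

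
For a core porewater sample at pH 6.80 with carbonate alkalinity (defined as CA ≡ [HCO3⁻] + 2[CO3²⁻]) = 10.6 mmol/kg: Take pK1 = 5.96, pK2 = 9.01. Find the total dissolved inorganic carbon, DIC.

DIC = 12.0 mmol/kg

CA = [HCO3⁻] + 2[CO3²⁻] = (α₁ + 2α₂)·DIC
At pH 6.80: [H⁺]/K1 = 10^-0.84 = 0.14454, K2/[H⁺] = 10^-2.21 = 0.0061660
α₁ = 1/(1 + 0.14454 + 0.0061660) = 1/1.1507 = 0.8690; α₂ = α₁·K2/[H⁺] = 0.005358
α₁ + 2α₂ = 0.8797
DIC = CA / (α₁ + 2α₂) = 10.6 / 0.8797 = 12.0 mmol/kg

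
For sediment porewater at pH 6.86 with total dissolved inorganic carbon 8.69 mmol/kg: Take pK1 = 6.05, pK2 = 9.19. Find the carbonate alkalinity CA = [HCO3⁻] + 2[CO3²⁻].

CA = [HCO3⁻] + 2[CO3²⁻] = (α₁ + 2α₂)·DIC
At pH 6.86: [H⁺]/K1 = 10^-0.81 = 0.15488, K2/[H⁺] = 10^-2.33 = 0.0046774
α₁ = 1/(1 + 0.15488 + 0.0046774) = 1/1.1596 = 0.8624; α₂ = α₁·K2/[H⁺] = 0.004034
α₁ + 2α₂ = 0.8705
CA = 0.8705 × 8.69 = 7.56 mmol/kg

CA = 7.56 mmol/kg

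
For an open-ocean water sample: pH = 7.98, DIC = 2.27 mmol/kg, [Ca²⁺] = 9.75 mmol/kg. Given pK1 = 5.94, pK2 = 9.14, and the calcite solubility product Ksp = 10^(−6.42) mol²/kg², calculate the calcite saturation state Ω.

Ω = 3.73

α₂ = 1 / (1 + [H⁺]/K2 + [H⁺]²/(K1K2)) = 1 / (1 + 10^+1.16 + 10^-0.88)
   = 1 / (1 + 14.454 + 0.13183) = 1/15.586 = 0.06416
[CO3²⁻] = α₂ × DIC = 0.06416 × 2.27 = 0.1456 mmol/kg
Ksp = 10^(−6.42) = 3.802×10^-7
Ω = [Ca²⁺][CO3²⁻]/Ksp = (9.75×10^-3)(1.456×10^-4) / 3.802×10^-7 = 3.73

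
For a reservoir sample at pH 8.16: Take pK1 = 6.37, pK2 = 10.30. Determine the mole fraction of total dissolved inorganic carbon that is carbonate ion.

α₂ = 0.00708

α₂ = 1 / (1 + [H⁺]/K2 + [H⁺]²/(K1K2)) = 1 / (1 + 10^+2.14 + 10^+0.35)
   = 1 / (1 + 138.04 + 2.2387) = 1/141.28 = 0.007078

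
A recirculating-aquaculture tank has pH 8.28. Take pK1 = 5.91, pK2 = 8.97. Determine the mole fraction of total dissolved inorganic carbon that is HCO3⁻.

α₁ = 1 / (1 + [H⁺]/K1 + K2/[H⁺]) = 1 / (1 + 10^-2.37 + 10^-0.69)
   = 1 / (1 + 0.0042658 + 0.20417) = 1/1.2084 = 0.8275

α₁ = 0.828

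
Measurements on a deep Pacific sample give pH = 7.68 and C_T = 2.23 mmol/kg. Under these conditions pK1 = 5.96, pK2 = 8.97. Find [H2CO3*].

α₀ = 1 / (1 + K1/[H⁺] + K1K2/[H⁺]²) = 1 / (1 + 10^+1.72 + 10^+0.43)
   = 1 / (1 + 52.481 + 2.6915) = 1/56.172 = 0.01780
[CO2*] = α₀ × DIC = 0.01780 × 2.23 = 0.0397 mmol/kg

[CO2*] = 0.0397 mmol/kg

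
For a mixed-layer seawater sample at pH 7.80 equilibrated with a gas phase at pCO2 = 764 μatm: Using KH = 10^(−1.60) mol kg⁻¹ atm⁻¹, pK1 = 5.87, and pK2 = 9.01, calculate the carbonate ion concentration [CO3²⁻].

[CO3²⁻] = 0.101 mmol/kg

[CO2*] = KH · pCO2 = 10^(−1.60) × 764×10^-6 = 1.919×10^-5 mol/kg
α₀ = 1/(1 + K1/[H⁺] + K1K2/[H⁺]²) = 1/(1 + 10^+1.93 + 10^+0.72) = 0.01095
DIC = [CO2*]/α₀ = 1.919×10^-5 / 0.01095 = 1.753 mmol/kg
[CO3²⁻] = α₂·DIC; α₂ = 0.05744, so [CO3²⁻] = 0.05744 × 1.753 = 0.101 mmol/kg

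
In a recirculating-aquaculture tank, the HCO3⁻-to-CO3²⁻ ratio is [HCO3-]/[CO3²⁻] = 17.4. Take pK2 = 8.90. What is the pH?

pH = 7.66

From K2 = [H⁺][CO3²⁻]/[HCO3-]:  pH = pK2 − log₁₀([HCO3-]/[CO3²⁻])
log₁₀(17.4) = +1.241
pH = 8.90 − (+1.241) = 7.66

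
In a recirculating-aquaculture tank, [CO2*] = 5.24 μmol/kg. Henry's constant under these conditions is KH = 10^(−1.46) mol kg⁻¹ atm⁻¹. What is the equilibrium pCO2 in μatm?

pCO2 = 151 μatm

KH = 10^(−1.46) = 3.467×10^-2 mol kg⁻¹ atm⁻¹
pCO2 = [CO2*]/KH = 5.24×10^-6 / 3.467×10^-2 = 1.51×10^-4 atm = 151 μatm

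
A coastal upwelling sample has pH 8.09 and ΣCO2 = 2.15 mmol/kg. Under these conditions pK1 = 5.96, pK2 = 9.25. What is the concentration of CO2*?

α₀ = 1 / (1 + K1/[H⁺] + K1K2/[H⁺]²) = 1 / (1 + 10^+2.13 + 10^+0.97)
   = 1 / (1 + 134.90 + 9.3325) = 1/145.23 = 0.006886
[CO2*] = α₀ × DIC = 0.006886 × 2.15 = 0.0148 mmol/kg = 14.8 μmol/kg

[CO2*] = 14.8 μmol/kg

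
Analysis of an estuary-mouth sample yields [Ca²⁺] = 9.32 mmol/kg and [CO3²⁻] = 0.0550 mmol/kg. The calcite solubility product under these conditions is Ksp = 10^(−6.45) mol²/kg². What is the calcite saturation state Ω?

Ksp = 10^(−6.45) = 3.548×10^-7
Ω = [Ca²⁺][CO3²⁻]/Ksp = (9.32×10^-3)(0.0550×10^-3) / 3.548×10^-7 = 1.44

Ω = 1.44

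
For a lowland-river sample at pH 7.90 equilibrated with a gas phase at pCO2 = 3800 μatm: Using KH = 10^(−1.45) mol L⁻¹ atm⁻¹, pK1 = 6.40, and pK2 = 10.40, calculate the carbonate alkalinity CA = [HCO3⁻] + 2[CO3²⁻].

CA = 4.29 mmol/L

[CO2*] = KH · pCO2 = 10^(−1.45) × 3800×10^-6 = 1.348×10^-4 mol/L
α₀ = 1/(1 + K1/[H⁺] + K1K2/[H⁺]²) = 1/(1 + 10^+1.50 + 10^-1.00) = 0.03056
DIC = [CO2*]/α₀ = 1.348×10^-4 / 0.03056 = 4.412 mmol/L
CA = (α₁ + 2α₂)·DIC = (0.9664 + 2×0.003056) × 4.412 = 4.29 mmol/L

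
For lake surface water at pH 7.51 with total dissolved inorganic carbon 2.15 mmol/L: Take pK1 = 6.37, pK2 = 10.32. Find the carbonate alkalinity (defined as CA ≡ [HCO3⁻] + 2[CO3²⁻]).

CA = [HCO3⁻] + 2[CO3²⁻] = (α₁ + 2α₂)·DIC
At pH 7.51: [H⁺]/K1 = 10^-1.14 = 0.072444, K2/[H⁺] = 10^-2.81 = 0.0015488
α₁ = 1/(1 + 0.072444 + 0.0015488) = 1/1.0740 = 0.9311; α₂ = α₁·K2/[H⁺] = 0.001442
α₁ + 2α₂ = 0.9340
CA = 0.9340 × 2.15 = 2.01 mmol/L

CA = 2.01 mmol/L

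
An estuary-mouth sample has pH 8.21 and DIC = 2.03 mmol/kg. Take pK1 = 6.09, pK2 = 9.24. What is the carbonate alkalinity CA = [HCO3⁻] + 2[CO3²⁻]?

CA = [HCO3⁻] + 2[CO3²⁻] = (α₁ + 2α₂)·DIC
At pH 8.21: [H⁺]/K1 = 10^-2.12 = 0.0075858, K2/[H⁺] = 10^-1.03 = 0.093325
α₁ = 1/(1 + 0.0075858 + 0.093325) = 1/1.1009 = 0.9083; α₂ = α₁·K2/[H⁺] = 0.08477
α₁ + 2α₂ = 1.0779
CA = 1.0779 × 2.03 = 2.19 mmol/kg

CA = 2.19 mmol/kg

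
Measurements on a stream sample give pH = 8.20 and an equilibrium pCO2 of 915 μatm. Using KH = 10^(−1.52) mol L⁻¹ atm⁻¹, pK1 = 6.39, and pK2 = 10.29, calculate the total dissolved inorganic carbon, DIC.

DIC = 1.83 mmol/L

[CO2*] = KH · pCO2 = 10^(−1.52) × 915×10^-6 = 2.763×10^-5 mol/L
α₀ = 1/(1 + K1/[H⁺] + K1K2/[H⁺]²) = 1/(1 + 10^+1.81 + 10^-0.28) = 0.01513
DIC = [CO2*]/α₀ = 2.763×10^-5 / 0.01513 = 1.83 mmol/L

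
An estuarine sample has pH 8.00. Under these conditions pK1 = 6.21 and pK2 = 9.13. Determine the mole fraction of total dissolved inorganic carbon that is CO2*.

α₀ = 1 / (1 + K1/[H⁺] + K1K2/[H⁺]²) = 1 / (1 + 10^+1.79 + 10^+0.66)
   = 1 / (1 + 61.660 + 4.5709) = 1/67.230 = 0.01487

α₀ = 0.0149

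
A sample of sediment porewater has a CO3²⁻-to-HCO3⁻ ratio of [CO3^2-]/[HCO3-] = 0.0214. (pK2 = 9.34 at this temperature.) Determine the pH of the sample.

pH = 7.67

From K2 = [H⁺][CO3^2-]/[HCO3-]:  pH = pK2 + log₁₀([CO3^2-]/[HCO3-])
log₁₀(0.0214) = -1.670
pH = 9.34 + (-1.670) = 7.67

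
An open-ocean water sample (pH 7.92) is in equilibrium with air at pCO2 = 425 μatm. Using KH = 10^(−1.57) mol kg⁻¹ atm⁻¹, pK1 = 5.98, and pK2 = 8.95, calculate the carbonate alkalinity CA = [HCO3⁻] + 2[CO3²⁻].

CA = 1.18 mmol/kg

[CO2*] = KH · pCO2 = 10^(−1.57) × 425×10^-6 = 1.144×10^-5 mol/kg
α₀ = 1/(1 + K1/[H⁺] + K1K2/[H⁺]²) = 1/(1 + 10^+1.94 + 10^+0.91) = 0.01039
DIC = [CO2*]/α₀ = 1.144×10^-5 / 0.01039 = 1.101 mmol/kg
CA = (α₁ + 2α₂)·DIC = (0.9051 + 2×0.08447) × 1.101 = 1.18 mmol/kg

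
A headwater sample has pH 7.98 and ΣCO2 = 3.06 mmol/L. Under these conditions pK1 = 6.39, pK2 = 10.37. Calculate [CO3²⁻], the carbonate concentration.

α₂ = 1 / (1 + [H⁺]/K2 + [H⁺]²/(K1K2)) = 1 / (1 + 10^+2.39 + 10^+0.80)
   = 1 / (1 + 245.47 + 6.3096) = 1/252.78 = 0.003956
[CO3²⁻] = α₂ × DIC = 0.003956 × 3.06 = 0.0121 mmol/L = 12.1 μmol/L

[CO3²⁻] = 12.1 μmol/L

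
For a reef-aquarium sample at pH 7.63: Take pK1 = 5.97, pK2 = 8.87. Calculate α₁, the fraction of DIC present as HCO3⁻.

α₁ = 1 / (1 + [H⁺]/K1 + K2/[H⁺]) = 1 / (1 + 10^-1.66 + 10^-1.24)
   = 1 / (1 + 0.021878 + 0.057544) = 1/1.0794 = 0.9264

α₁ = 0.926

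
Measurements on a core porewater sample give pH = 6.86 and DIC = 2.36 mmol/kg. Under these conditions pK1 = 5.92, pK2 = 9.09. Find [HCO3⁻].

α₁ = 1 / (1 + [H⁺]/K1 + K2/[H⁺]) = 1 / (1 + 10^-0.94 + 10^-2.23)
   = 1 / (1 + 0.11482 + 0.0058884) = 1/1.1207 = 0.8923
[HCO3⁻] = α₁ × DIC = 0.8923 × 2.36 = 2.11 mmol/kg

[HCO3⁻] = 2.11 mmol/kg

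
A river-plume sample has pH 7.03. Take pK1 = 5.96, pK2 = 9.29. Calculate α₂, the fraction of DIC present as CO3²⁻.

α₂ = 0.00504

α₂ = 1 / (1 + [H⁺]/K2 + [H⁺]²/(K1K2)) = 1 / (1 + 10^+2.26 + 10^+1.19)
   = 1 / (1 + 181.97 + 15.488) = 1/198.46 = 0.005039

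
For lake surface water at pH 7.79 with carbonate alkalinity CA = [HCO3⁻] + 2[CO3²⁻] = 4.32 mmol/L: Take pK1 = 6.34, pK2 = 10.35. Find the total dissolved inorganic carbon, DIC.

CA = [HCO3⁻] + 2[CO3²⁻] = (α₁ + 2α₂)·DIC
At pH 7.79: [H⁺]/K1 = 10^-1.45 = 0.035481, K2/[H⁺] = 10^-2.56 = 0.0027542
α₁ = 1/(1 + 0.035481 + 0.0027542) = 1/1.0382 = 0.9632; α₂ = α₁·K2/[H⁺] = 0.002653
α₁ + 2α₂ = 0.9685
DIC = CA / (α₁ + 2α₂) = 4.32 / 0.9685 = 4.46 mmol/L

DIC = 4.46 mmol/L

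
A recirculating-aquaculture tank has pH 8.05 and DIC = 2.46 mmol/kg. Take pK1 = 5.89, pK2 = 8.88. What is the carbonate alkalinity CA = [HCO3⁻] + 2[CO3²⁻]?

CA = 2.76 mmol/kg

CA = [HCO3⁻] + 2[CO3²⁻] = (α₁ + 2α₂)·DIC
At pH 8.05: [H⁺]/K1 = 10^-2.16 = 0.0069183, K2/[H⁺] = 10^-0.83 = 0.14791
α₁ = 1/(1 + 0.0069183 + 0.14791) = 1/1.1548 = 0.8659; α₂ = α₁·K2/[H⁺] = 0.1281
α₁ + 2α₂ = 1.1221
CA = 1.1221 × 2.46 = 2.76 mmol/kg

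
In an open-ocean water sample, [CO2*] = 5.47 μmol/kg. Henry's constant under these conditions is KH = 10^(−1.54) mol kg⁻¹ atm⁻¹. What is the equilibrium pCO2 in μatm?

pCO2 = 190 μatm

KH = 10^(−1.54) = 2.884×10^-2 mol kg⁻¹ atm⁻¹
pCO2 = [CO2*]/KH = 5.47×10^-6 / 2.884×10^-2 = 1.90×10^-4 atm = 190 μatm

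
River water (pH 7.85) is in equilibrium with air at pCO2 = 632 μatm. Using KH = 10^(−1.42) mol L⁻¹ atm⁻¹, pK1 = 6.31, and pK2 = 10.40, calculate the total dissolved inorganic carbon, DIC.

DIC = 0.860 mmol/L

[CO2*] = KH · pCO2 = 10^(−1.42) × 632×10^-6 = 2.403×10^-5 mol/L
α₀ = 1/(1 + K1/[H⁺] + K1K2/[H⁺]²) = 1/(1 + 10^+1.54 + 10^-1.01) = 0.02796
DIC = [CO2*]/α₀ = 2.403×10^-5 / 0.02796 = 0.860 mmol/L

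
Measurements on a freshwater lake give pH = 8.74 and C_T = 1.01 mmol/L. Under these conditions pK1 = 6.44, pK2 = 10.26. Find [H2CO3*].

α₀ = 1 / (1 + K1/[H⁺] + K1K2/[H⁺]²) = 1 / (1 + 10^+2.30 + 10^+0.78)
   = 1 / (1 + 199.53 + 6.0256) = 1/206.55 = 0.004841
[CO2*] = α₀ × DIC = 0.004841 × 1.01 = 0.00489 mmol/L = 4.89 μmol/L

[CO2*] = 4.89 μmol/L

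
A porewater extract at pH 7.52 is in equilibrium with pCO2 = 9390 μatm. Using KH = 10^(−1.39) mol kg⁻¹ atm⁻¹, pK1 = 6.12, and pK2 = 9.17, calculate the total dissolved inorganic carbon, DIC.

DIC = 10.2 mmol/kg

[CO2*] = KH · pCO2 = 10^(−1.39) × 9390×10^-6 = 3.825×10^-4 mol/kg
α₀ = 1/(1 + K1/[H⁺] + K1K2/[H⁺]²) = 1/(1 + 10^+1.40 + 10^-0.25) = 0.03748
DIC = [CO2*]/α₀ = 3.825×10^-4 / 0.03748 = 10.2 mmol/kg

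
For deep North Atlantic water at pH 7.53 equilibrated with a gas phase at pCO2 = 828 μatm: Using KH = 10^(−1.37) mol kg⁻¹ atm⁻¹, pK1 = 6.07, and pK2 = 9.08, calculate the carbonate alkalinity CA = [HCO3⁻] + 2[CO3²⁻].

CA = 1.08 mmol/kg

[CO2*] = KH · pCO2 = 10^(−1.37) × 828×10^-6 = 3.532×10^-5 mol/kg
α₀ = 1/(1 + K1/[H⁺] + K1K2/[H⁺]²) = 1/(1 + 10^+1.46 + 10^-0.09) = 0.03262
DIC = [CO2*]/α₀ = 3.532×10^-5 / 0.03262 = 1.083 mmol/kg
CA = (α₁ + 2α₂)·DIC = (0.9409 + 2×0.02652) × 1.083 = 1.08 mmol/kg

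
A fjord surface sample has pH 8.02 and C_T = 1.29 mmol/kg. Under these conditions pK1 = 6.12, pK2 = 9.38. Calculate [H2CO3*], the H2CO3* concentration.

α₀ = 1 / (1 + K1/[H⁺] + K1K2/[H⁺]²) = 1 / (1 + 10^+1.90 + 10^+0.54)
   = 1 / (1 + 79.433 + 3.4674) = 1/83.900 = 0.01192
[CO2*] = α₀ × DIC = 0.01192 × 1.29 = 0.0154 mmol/kg = 15.4 μmol/kg

[CO2*] = 15.4 μmol/kg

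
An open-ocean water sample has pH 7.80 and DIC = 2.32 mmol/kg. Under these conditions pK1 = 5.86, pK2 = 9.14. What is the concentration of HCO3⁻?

α₁ = 1 / (1 + [H⁺]/K1 + K2/[H⁺]) = 1 / (1 + 10^-1.94 + 10^-1.34)
   = 1 / (1 + 0.011482 + 0.045709) = 1/1.0572 = 0.9459
[HCO3⁻] = α₁ × DIC = 0.9459 × 2.32 = 2.19 mmol/kg

[HCO3⁻] = 2.19 mmol/kg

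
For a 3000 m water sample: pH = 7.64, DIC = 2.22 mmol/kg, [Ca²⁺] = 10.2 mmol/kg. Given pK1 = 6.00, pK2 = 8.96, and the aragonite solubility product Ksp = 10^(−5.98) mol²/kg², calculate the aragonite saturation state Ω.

Ω = 0.967

α₂ = 1 / (1 + [H⁺]/K2 + [H⁺]²/(K1K2)) = 1 / (1 + 10^+1.32 + 10^-0.32)
   = 1 / (1 + 20.893 + 0.47863) = 1/22.372 = 0.04470
[CO3²⁻] = α₂ × DIC = 0.04470 × 2.22 = 0.09923 mmol/kg
Ksp = 10^(−5.98) = 1.047×10^-6
Ω = [Ca²⁺][CO3²⁻]/Ksp = (10.2×10^-3)(9.923×10^-5) / 1.047×10^-6 = 0.967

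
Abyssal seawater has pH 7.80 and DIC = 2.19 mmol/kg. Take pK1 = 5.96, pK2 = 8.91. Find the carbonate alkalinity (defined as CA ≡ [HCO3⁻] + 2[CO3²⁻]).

CA = 2.32 mmol/kg

CA = [HCO3⁻] + 2[CO3²⁻] = (α₁ + 2α₂)·DIC
At pH 7.80: [H⁺]/K1 = 10^-1.84 = 0.014454, K2/[H⁺] = 10^-1.11 = 0.077625
α₁ = 1/(1 + 0.014454 + 0.077625) = 1/1.0921 = 0.9157; α₂ = α₁·K2/[H⁺] = 0.07108
α₁ + 2α₂ = 1.0578
CA = 1.0578 × 2.19 = 2.32 mmol/kg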